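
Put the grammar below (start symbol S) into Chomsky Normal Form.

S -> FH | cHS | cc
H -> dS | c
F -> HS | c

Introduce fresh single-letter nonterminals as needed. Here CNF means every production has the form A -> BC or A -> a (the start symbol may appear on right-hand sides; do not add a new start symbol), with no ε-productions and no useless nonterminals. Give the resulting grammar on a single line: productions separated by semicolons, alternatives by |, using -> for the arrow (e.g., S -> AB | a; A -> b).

No ε-productions.
No unit productions to eliminate.
TERM: introduce B -> c, A -> d and substitute in every rule of length ≥2.
BIN: S -> BHS becomes S -> BC, C -> HS.

S -> BB | BC | FH; A -> d; B -> c; C -> HS; F -> c | HS; H -> c | AS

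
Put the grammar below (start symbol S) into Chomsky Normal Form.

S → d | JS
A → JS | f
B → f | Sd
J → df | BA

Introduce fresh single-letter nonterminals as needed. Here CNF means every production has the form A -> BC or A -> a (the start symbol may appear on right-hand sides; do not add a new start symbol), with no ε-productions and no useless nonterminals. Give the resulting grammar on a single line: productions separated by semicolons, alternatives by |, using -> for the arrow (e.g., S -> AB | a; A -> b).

S -> d | JS; A -> f | JS; B -> f | SC; C -> d; D -> f; J -> BA | CD

No ε-productions.
No unit productions to eliminate.
TERM: introduce C -> d, D -> f and substitute in every rule of length ≥2.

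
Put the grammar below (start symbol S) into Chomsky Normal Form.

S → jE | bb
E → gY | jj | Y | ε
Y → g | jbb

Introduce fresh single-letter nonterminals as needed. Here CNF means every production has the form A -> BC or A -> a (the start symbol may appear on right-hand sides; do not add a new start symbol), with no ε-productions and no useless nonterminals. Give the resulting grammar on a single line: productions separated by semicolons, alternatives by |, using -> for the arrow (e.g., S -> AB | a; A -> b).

Nullable: {E}; after ε-elimination: S -> j | bb | jE; E -> Y | gY | jj; Y -> g | jbb.
After unit-elimination: S -> j | bb | jE; E -> g | gY | jj | jbb; Y -> g | jbb.
TERM: introduce C -> b, A -> g, B -> j and substitute in every rule of length ≥2.
BIN: E -> BCC becomes E -> BD, D -> CC; Y -> BCC becomes Y -> BF, F -> CC.

S -> j | BE | CC; A -> g; B -> j; C -> b; D -> CC; E -> g | AY | BB | BD; F -> CC; Y -> g | BF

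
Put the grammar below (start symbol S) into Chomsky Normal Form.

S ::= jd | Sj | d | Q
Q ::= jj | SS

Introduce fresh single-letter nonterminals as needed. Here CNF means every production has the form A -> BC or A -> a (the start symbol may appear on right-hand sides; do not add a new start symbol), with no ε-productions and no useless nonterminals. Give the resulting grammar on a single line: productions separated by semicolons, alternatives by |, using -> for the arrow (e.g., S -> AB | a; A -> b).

No ε-productions.
After unit-elimination: S -> d | SS | Sj | jd | jj; Q -> SS | jj.
TERM: introduce B -> d, A -> j and substitute in every rule of length ≥2.
Drop unreachable/unproductive: Q.

S -> d | AA | AB | SA | SS; A -> j; B -> d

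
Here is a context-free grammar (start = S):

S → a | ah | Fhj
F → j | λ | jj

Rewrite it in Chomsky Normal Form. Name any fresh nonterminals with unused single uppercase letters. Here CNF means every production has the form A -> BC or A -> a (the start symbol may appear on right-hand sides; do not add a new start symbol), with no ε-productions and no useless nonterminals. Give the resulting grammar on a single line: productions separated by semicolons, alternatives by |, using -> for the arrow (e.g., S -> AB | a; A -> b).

Nullable: {F}; after ε-elimination: S -> a | ah | hj | Fhj; F -> j | jj.
No unit productions to eliminate.
TERM: introduce C -> a, B -> h, A -> j and substitute in every rule of length ≥2.
BIN: S -> FBA becomes S -> FD, D -> BA.

S -> a | BA | CB | FD; A -> j; B -> h; C -> a; D -> BA; F -> j | AA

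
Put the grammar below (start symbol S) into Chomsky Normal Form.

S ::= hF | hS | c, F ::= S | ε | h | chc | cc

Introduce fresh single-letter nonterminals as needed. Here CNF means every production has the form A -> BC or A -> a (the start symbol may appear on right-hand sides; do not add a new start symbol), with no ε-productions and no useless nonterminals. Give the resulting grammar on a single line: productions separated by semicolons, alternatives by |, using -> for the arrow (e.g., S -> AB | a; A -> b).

S -> c | h | BF | BS; A -> c; B -> h; C -> BA; F -> c | h | AA | AC | BF | BS

Nullable: {F}; after ε-elimination: S -> c | h | hF | hS; F -> S | h | cc | chc.
After unit-elimination: S -> c | h | hF | hS; F -> c | h | cc | hF | hS | chc.
TERM: introduce A -> c, B -> h and substitute in every rule of length ≥2.
BIN: F -> ABA becomes F -> AC, C -> BA.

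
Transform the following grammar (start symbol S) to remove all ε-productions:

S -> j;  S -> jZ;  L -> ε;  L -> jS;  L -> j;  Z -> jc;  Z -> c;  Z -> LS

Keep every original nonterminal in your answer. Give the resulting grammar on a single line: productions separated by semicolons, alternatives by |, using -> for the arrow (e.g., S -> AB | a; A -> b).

S -> j | jZ; L -> j | jS; Z -> S | c | LS | jc

Nullable set: {L}.
Drop L -> ε.
Z -> LS: L nullable, giving LS | S.
Unchanged (no nullable symbols): S -> j; S -> jZ; L -> j; L -> jS; Z -> c; Z -> jc.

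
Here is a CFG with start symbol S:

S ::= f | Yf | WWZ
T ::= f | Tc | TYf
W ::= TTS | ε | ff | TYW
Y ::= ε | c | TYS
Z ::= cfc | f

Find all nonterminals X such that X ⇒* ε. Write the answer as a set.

Directly nullable (have an ε-rule): {W, Y}.
Not nullable: S, T, Z — each has a terminal in every rule's right-hand side or depends on a non-nullable symbol.

{W, Y}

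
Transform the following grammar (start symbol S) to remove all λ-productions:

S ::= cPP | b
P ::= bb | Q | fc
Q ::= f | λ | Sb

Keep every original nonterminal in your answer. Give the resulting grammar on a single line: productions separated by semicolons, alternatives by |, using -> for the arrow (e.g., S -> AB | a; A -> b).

S -> b | c | cP | cPP; P -> Q | bb | fc; Q -> f | Sb

Nullable set: {P, Q}.
S -> cPP: P, P nullable, giving c | cP | cPP.
P -> Q: Q nullable, giving Q.
Drop Q -> λ.
Unchanged (no nullable symbols): S -> b; P -> bb; P -> fc; Q -> Sb; Q -> f.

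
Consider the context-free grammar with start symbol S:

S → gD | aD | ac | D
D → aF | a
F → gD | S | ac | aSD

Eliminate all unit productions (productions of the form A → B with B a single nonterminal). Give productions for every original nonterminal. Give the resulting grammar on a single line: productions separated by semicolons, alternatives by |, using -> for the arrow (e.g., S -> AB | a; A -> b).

S -> a | aD | aF | ac | gD; D -> a | aF; F -> a | aD | aF | ac | gD | aSD

Unit productions: F->S, S->D.
Unit pairs (A ⇒* B via units): (F,D), (F,S), (S,D).
S: inherits non-unit rules of {D, S} → a | aD | aF | ac | gD.
D: inherits non-unit rules of {D} → a | aF.
F: inherits non-unit rules of {D, F, S} → a | aD | aF | aSD | ac | gD.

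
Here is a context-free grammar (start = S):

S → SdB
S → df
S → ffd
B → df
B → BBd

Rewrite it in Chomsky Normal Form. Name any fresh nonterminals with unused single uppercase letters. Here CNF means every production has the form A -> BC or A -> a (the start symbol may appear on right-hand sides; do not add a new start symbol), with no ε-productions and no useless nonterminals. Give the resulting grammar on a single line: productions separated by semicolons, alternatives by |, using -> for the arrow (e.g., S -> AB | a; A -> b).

S -> AC | CE | SF; A -> d; B -> AC | BD; C -> f; D -> BA; E -> CA; F -> AB

No ε-productions.
No unit productions to eliminate.
TERM: introduce A -> d, C -> f and substitute in every rule of length ≥2.
BIN: B -> BBA becomes B -> BD, D -> BA; S -> CCA becomes S -> CE, E -> CA; S -> SAB becomes S -> SF, F -> AB.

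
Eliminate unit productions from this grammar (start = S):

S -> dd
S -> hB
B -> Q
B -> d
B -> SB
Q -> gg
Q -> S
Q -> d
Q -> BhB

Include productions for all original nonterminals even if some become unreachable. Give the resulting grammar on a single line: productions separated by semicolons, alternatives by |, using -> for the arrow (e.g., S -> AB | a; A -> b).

Unit productions: B->Q, Q->S.
Unit pairs (A ⇒* B via units): (B,Q), (B,S), (Q,S).
S: inherits non-unit rules of {S} → dd | hB.
B: inherits non-unit rules of {B, Q, S} → BhB | SB | d | dd | gg | hB.
Q: inherits non-unit rules of {Q, S} → BhB | d | dd | gg | hB.

S -> dd | hB; B -> d | SB | dd | gg | hB | BhB; Q -> d | dd | gg | hB | BhB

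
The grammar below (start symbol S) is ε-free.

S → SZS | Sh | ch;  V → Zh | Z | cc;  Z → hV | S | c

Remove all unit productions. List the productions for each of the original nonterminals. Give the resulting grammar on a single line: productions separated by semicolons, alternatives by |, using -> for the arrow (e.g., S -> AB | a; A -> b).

S -> Sh | ch | SZS; V -> c | Sh | Zh | cc | ch | hV | SZS; Z -> c | Sh | ch | hV | SZS

Unit productions: V->Z, Z->S.
Unit pairs (A ⇒* B via units): (V,S), (V,Z), (Z,S).
S: inherits non-unit rules of {S} → SZS | Sh | ch.
V: inherits non-unit rules of {S, V, Z} → SZS | Sh | Zh | c | cc | ch | hV.
Z: inherits non-unit rules of {S, Z} → SZS | Sh | c | ch | hV.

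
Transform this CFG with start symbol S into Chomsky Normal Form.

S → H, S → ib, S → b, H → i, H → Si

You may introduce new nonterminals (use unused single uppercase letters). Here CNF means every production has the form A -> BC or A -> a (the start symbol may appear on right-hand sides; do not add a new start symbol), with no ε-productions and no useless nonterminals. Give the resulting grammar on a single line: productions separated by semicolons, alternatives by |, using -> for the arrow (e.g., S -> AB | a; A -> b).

S -> b | i | AB | SA; A -> i; B -> b

No ε-productions.
After unit-elimination: S -> b | i | Si | ib; H -> i | Si.
TERM: introduce B -> b, A -> i and substitute in every rule of length ≥2.
Drop unreachable/unproductive: H.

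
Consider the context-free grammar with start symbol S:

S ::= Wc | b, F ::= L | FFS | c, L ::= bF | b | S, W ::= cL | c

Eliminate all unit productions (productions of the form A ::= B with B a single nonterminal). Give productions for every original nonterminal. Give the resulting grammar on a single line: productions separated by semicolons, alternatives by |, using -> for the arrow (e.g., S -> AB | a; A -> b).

Unit productions: F->L, L->S.
Unit pairs (A ⇒* B via units): (F,L), (F,S), (L,S).
S: inherits non-unit rules of {S} → Wc | b.
F: inherits non-unit rules of {F, L, S} → FFS | Wc | b | bF | c.
L: inherits non-unit rules of {L, S} → Wc | b | bF.
W: inherits non-unit rules of {W} → c | cL.

S -> b | Wc; F -> b | c | Wc | bF | FFS; L -> b | Wc | bF; W -> c | cL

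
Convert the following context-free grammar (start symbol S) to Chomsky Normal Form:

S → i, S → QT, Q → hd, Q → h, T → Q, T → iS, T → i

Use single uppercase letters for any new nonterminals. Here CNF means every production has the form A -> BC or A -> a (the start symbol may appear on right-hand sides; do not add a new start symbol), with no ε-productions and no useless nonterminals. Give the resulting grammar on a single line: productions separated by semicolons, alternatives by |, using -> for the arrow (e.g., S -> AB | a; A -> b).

S -> i | QT; A -> h; B -> d; C -> i; Q -> h | AB; T -> h | i | AB | CS

No ε-productions.
After unit-elimination: S -> i | QT; Q -> h | hd; T -> h | i | hd | iS.
TERM: introduce B -> d, A -> h, C -> i and substitute in every rule of length ≥2.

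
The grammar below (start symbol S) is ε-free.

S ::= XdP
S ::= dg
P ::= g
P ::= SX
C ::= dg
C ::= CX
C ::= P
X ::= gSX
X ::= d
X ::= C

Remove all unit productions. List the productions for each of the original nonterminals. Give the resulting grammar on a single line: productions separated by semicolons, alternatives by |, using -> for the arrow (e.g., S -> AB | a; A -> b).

Unit productions: C->P, X->C.
Unit pairs (A ⇒* B via units): (C,P), (X,C), (X,P).
S: inherits non-unit rules of {S} → XdP | dg.
C: inherits non-unit rules of {C, P} → CX | SX | dg | g.
P: inherits non-unit rules of {P} → SX | g.
X: inherits non-unit rules of {C, P, X} → CX | SX | d | dg | g | gSX.

S -> dg | XdP; C -> g | CX | SX | dg; P -> g | SX; X -> d | g | CX | SX | dg | gSX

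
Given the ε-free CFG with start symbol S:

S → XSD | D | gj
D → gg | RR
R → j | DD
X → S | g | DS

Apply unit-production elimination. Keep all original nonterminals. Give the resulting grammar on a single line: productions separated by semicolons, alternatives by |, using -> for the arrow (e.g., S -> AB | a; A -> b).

S -> RR | gg | gj | XSD; D -> RR | gg; R -> j | DD; X -> g | DS | RR | gg | gj | XSD

Unit productions: S->D, X->S.
Unit pairs (A ⇒* B via units): (S,D), (X,D), (X,S).
S: inherits non-unit rules of {D, S} → RR | XSD | gg | gj.
D: inherits non-unit rules of {D} → RR | gg.
R: inherits non-unit rules of {R} → DD | j.
X: inherits non-unit rules of {D, S, X} → DS | RR | XSD | g | gg | gj.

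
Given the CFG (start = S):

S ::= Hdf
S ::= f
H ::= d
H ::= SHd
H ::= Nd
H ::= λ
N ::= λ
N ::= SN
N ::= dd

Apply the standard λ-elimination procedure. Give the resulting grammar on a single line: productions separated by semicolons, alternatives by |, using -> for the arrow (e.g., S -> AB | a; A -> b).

S -> f | df | Hdf; H -> d | Nd | Sd | SHd; N -> S | SN | dd

Nullable set: {H, N}.
S -> Hdf: H nullable, giving Hdf | df.
Drop H -> λ.
H -> Nd: N nullable, giving Nd | d.
H -> SHd: H nullable, giving SHd | Sd.
Drop N -> λ.
N -> SN: N nullable, giving S | SN.
Unchanged (no nullable symbols): S -> f; H -> d; N -> dd.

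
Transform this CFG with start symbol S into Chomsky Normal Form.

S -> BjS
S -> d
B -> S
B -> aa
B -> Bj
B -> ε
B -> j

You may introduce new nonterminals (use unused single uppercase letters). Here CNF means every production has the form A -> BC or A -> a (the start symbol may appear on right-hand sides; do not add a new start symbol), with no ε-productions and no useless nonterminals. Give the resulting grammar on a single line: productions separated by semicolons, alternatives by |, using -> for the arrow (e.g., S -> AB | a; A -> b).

Nullable: {B}; after ε-elimination: S -> d | jS | BjS; B -> S | j | Bj | aa.
After unit-elimination: S -> d | jS | BjS; B -> d | j | Bj | aa | jS | BjS.
TERM: introduce C -> a, A -> j and substitute in every rule of length ≥2.
BIN: B -> BAS becomes B -> BD, D -> AS; S -> BAS becomes S -> BE, E -> AS.

S -> d | AS | BE; A -> j; B -> d | j | AS | BA | BD | CC; C -> a; D -> AS; E -> AS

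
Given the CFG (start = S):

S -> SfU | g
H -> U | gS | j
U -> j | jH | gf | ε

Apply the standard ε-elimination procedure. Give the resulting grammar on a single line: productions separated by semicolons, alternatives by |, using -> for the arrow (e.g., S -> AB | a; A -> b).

Nullable set: {H, U}.
S -> SfU: U nullable, giving Sf | SfU.
H -> U: U nullable, giving U.
Drop U -> ε.
U -> jH: H nullable, giving j | jH.
Unchanged (no nullable symbols): S -> g; H -> gS; H -> j; U -> gf; U -> j.

S -> g | Sf | SfU; H -> U | j | gS; U -> j | gf | jH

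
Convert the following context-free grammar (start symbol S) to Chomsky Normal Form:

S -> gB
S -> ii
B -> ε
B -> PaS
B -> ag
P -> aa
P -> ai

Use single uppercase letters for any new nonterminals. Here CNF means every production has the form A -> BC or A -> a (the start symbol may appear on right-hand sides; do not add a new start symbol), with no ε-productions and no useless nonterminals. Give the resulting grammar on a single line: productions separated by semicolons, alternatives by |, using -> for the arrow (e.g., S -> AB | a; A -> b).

Nullable: {B}; after ε-elimination: S -> g | gB | ii; B -> ag | PaS; P -> aa | ai.
No unit productions to eliminate.
TERM: introduce A -> a, C -> g, D -> i and substitute in every rule of length ≥2.
BIN: B -> PAS becomes B -> PE, E -> AS.

S -> g | CB | DD; A -> a; B -> AC | PE; C -> g; D -> i; E -> AS; P -> AA | AD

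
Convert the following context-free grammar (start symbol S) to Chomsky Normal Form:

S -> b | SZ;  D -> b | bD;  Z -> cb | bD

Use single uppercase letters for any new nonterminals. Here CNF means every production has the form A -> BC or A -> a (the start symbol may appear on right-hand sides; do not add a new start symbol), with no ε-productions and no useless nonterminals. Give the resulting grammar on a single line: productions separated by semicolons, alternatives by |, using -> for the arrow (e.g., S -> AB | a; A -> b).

No ε-productions.
No unit productions to eliminate.
TERM: introduce A -> b, B -> c and substitute in every rule of length ≥2.

S -> b | SZ; A -> b; B -> c; D -> b | AD; Z -> AD | BA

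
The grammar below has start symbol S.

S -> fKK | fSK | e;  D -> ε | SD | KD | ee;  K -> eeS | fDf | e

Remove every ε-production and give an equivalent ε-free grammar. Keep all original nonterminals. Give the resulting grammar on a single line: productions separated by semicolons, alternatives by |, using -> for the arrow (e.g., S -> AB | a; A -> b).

Nullable set: {D}.
Drop D -> ε.
D -> KD: D nullable, giving K | KD.
D -> SD: D nullable, giving S | SD.
K -> fDf: D nullable, giving fDf | ff.
Unchanged (no nullable symbols): S -> e; S -> fKK; S -> fSK; D -> ee; K -> e; K -> eeS.

S -> e | fKK | fSK; D -> K | S | KD | SD | ee; K -> e | ff | eeS | fDf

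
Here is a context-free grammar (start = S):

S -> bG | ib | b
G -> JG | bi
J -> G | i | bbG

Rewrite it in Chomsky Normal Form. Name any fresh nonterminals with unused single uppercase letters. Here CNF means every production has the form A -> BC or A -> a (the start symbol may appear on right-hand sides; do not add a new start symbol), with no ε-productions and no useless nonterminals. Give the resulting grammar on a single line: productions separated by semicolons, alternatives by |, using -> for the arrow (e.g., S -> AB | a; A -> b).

No ε-productions.
After unit-elimination: S -> b | bG | ib; G -> JG | bi; J -> i | JG | bi | bbG.
TERM: introduce A -> b, B -> i and substitute in every rule of length ≥2.
BIN: J -> AAG becomes J -> AC, C -> AG.

S -> b | AG | BA; A -> b; B -> i; C -> AG; G -> AB | JG; J -> i | AB | AC | JG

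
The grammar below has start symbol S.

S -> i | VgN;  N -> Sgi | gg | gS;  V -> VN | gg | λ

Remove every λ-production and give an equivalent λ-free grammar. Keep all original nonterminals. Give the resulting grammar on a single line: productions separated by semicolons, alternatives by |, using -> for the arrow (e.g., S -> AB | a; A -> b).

S -> i | gN | VgN; N -> gS | gg | Sgi; V -> N | VN | gg

Nullable set: {V}.
S -> VgN: V nullable, giving VgN | gN.
Drop V -> λ.
V -> VN: V nullable, giving N | VN.
Unchanged (no nullable symbols): S -> i; N -> Sgi; N -> gS; N -> gg; V -> gg.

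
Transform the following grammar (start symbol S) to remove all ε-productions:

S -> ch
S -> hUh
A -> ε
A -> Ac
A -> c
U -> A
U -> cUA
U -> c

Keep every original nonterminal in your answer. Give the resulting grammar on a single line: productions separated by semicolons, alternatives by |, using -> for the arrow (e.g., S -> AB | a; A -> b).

S -> ch | hh | hUh; A -> c | Ac; U -> A | c | cA | cU | cUA

Nullable set: {A, U}.
S -> hUh: U nullable, giving hUh | hh.
Drop A -> ε.
A -> Ac: A nullable, giving Ac | c.
U -> A: A nullable, giving A.
U -> cUA: U, A nullable, giving c | cA | cU | cUA.
Unchanged (no nullable symbols): S -> ch; A -> c; U -> c.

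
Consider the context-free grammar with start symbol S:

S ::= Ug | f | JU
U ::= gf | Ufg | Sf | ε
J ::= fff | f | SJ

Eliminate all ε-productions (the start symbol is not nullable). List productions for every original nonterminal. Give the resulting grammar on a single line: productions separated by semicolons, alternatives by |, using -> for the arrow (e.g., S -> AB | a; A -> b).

Nullable set: {U}.
S -> JU: U nullable, giving J | JU.
S -> Ug: U nullable, giving Ug | g.
Drop U -> ε.
U -> Ufg: U nullable, giving Ufg | fg.
Unchanged (no nullable symbols): S -> f; J -> SJ; J -> f; J -> fff; U -> Sf; U -> gf.

S -> J | f | g | JU | Ug; J -> f | SJ | fff; U -> Sf | fg | gf | Ufg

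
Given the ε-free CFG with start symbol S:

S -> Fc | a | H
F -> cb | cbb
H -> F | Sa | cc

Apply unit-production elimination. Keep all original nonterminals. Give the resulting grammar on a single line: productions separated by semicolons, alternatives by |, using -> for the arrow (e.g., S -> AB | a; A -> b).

S -> a | Fc | Sa | cb | cc | cbb; F -> cb | cbb; H -> Sa | cb | cc | cbb

Unit productions: H->F, S->H.
Unit pairs (A ⇒* B via units): (H,F), (S,F), (S,H).
S: inherits non-unit rules of {F, H, S} → Fc | Sa | a | cb | cbb | cc.
F: inherits non-unit rules of {F} → cb | cbb.
H: inherits non-unit rules of {F, H} → Sa | cb | cbb | cc.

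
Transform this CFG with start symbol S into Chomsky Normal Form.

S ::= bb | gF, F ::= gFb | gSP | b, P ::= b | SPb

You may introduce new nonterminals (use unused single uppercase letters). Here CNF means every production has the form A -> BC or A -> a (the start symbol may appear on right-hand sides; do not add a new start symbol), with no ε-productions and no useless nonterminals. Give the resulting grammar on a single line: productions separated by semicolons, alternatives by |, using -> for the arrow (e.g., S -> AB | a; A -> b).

No ε-productions.
No unit productions to eliminate.
TERM: introduce B -> b, A -> g and substitute in every rule of length ≥2.
BIN: F -> AFB becomes F -> AC, C -> FB; F -> ASP becomes F -> AD, D -> SP; P -> SPB becomes P -> SE, E -> PB.

S -> AF | BB; A -> g; B -> b; C -> FB; D -> SP; E -> PB; F -> b | AC | AD; P -> b | SE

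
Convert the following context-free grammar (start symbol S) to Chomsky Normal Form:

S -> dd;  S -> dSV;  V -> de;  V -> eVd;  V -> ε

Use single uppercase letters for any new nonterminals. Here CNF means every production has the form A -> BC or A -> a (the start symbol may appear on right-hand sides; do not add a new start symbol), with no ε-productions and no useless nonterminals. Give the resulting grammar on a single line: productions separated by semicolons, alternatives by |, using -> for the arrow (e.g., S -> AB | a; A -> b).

S -> AA | AC | AS; A -> d; B -> e; C -> SV; D -> VA; V -> AB | BA | BD

Nullable: {V}; after ε-elimination: S -> dS | dd | dSV; V -> de | ed | eVd.
No unit productions to eliminate.
TERM: introduce A -> d, B -> e and substitute in every rule of length ≥2.
BIN: S -> ASV becomes S -> AC, C -> SV; V -> BVA becomes V -> BD, D -> VA.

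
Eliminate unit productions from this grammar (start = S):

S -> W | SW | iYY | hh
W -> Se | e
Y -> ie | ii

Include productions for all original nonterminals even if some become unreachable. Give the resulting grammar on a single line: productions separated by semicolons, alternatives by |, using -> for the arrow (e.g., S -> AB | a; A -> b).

S -> e | SW | Se | hh | iYY; W -> e | Se; Y -> ie | ii

Unit productions: S->W.
Unit pairs (A ⇒* B via units): (S,W).
S: inherits non-unit rules of {S, W} → SW | Se | e | hh | iYY.
W: inherits non-unit rules of {W} → Se | e.
Y: inherits non-unit rules of {Y} → ie | ii.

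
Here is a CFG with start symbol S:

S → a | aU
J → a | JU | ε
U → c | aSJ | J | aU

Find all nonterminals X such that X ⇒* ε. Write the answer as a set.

Directly nullable (have an ε-rule): {J}.
U is nullable via U -> J (every symbol on the right is already known nullable).
Not nullable: S — each has a terminal in every rule's right-hand side or depends on a non-nullable symbol.

{J, U}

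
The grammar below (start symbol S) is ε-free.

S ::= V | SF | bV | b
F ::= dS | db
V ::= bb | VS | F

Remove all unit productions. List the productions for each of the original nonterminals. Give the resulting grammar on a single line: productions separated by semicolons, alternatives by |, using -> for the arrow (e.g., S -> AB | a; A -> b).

Unit productions: S->V, V->F.
Unit pairs (A ⇒* B via units): (S,F), (S,V), (V,F).
S: inherits non-unit rules of {F, S, V} → SF | VS | b | bV | bb | dS | db.
F: inherits non-unit rules of {F} → dS | db.
V: inherits non-unit rules of {F, V} → VS | bb | dS | db.

S -> b | SF | VS | bV | bb | dS | db; F -> dS | db; V -> VS | bb | dS | db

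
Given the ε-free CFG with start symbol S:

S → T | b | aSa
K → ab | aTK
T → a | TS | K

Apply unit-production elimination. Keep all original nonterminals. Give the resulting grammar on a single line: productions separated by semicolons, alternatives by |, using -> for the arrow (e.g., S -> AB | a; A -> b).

S -> a | b | TS | ab | aSa | aTK; K -> ab | aTK; T -> a | TS | ab | aTK

Unit productions: S->T, T->K.
Unit pairs (A ⇒* B via units): (S,K), (S,T), (T,K).
S: inherits non-unit rules of {K, S, T} → TS | a | aSa | aTK | ab | b.
K: inherits non-unit rules of {K} → aTK | ab.
T: inherits non-unit rules of {K, T} → TS | a | aTK | ab.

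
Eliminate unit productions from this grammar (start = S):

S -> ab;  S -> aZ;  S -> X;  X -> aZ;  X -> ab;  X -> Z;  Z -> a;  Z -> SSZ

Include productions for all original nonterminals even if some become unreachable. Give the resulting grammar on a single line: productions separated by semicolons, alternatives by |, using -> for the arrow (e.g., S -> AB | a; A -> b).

Unit productions: S->X, X->Z.
Unit pairs (A ⇒* B via units): (S,X), (S,Z), (X,Z).
S: inherits non-unit rules of {S, X, Z} → SSZ | a | aZ | ab.
X: inherits non-unit rules of {X, Z} → SSZ | a | aZ | ab.
Z: inherits non-unit rules of {Z} → SSZ | a.

S -> a | aZ | ab | SSZ; X -> a | aZ | ab | SSZ; Z -> a | SSZ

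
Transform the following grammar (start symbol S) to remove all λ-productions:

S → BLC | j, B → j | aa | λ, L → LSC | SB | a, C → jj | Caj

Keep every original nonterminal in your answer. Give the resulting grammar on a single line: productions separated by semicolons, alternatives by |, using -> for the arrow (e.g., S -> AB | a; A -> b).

Nullable set: {B}.
S -> BLC: B nullable, giving BLC | LC.
Drop B -> λ.
L -> SB: B nullable, giving S | SB.
Unchanged (no nullable symbols): S -> j; B -> aa; B -> j; C -> Caj; C -> jj; L -> LSC; L -> a.

S -> j | LC | BLC; B -> j | aa; C -> jj | Caj; L -> S | a | SB | LSC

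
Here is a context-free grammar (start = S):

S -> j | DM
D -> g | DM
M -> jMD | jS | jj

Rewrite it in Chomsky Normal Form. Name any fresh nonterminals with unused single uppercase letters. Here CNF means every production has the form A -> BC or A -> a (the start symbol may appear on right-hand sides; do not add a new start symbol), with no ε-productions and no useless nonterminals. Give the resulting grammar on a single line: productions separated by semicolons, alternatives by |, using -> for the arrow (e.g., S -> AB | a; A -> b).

S -> j | DM; A -> j; B -> MD; D -> g | DM; M -> AA | AB | AS

No ε-productions.
No unit productions to eliminate.
TERM: introduce A -> j and substitute in every rule of length ≥2.
BIN: M -> AMD becomes M -> AB, B -> MD.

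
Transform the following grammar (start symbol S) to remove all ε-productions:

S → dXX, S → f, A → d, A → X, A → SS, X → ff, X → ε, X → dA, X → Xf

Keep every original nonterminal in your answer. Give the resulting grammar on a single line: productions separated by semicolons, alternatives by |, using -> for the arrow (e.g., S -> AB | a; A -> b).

Nullable set: {A, X}.
S -> dXX: X, X nullable, giving d | dX | dXX.
A -> X: X nullable, giving X.
Drop X -> ε.
X -> Xf: X nullable, giving Xf | f.
X -> dA: A nullable, giving d | dA.
Unchanged (no nullable symbols): S -> f; A -> SS; A -> d; X -> ff.

S -> d | f | dX | dXX; A -> X | d | SS; X -> d | f | Xf | dA | ff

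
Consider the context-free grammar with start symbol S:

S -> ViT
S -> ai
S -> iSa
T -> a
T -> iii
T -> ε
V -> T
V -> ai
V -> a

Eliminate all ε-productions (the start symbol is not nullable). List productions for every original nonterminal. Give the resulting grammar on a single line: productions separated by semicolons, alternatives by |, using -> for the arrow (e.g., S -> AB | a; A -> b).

Nullable set: {T, V}.
S -> ViT: V, T nullable, giving Vi | ViT | i | iT.
Drop T -> ε.
V -> T: T nullable, giving T.
Unchanged (no nullable symbols): S -> ai; S -> iSa; T -> a; T -> iii; V -> a; V -> ai.

S -> i | Vi | ai | iT | ViT | iSa; T -> a | iii; V -> T | a | ai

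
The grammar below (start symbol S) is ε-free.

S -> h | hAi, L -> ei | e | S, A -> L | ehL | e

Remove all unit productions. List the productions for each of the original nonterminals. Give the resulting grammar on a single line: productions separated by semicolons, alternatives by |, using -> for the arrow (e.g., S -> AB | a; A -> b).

S -> h | hAi; A -> e | h | ei | ehL | hAi; L -> e | h | ei | hAi

Unit productions: A->L, L->S.
Unit pairs (A ⇒* B via units): (A,L), (A,S), (L,S).
S: inherits non-unit rules of {S} → h | hAi.
A: inherits non-unit rules of {A, L, S} → e | ehL | ei | h | hAi.
L: inherits non-unit rules of {L, S} → e | ei | h | hAi.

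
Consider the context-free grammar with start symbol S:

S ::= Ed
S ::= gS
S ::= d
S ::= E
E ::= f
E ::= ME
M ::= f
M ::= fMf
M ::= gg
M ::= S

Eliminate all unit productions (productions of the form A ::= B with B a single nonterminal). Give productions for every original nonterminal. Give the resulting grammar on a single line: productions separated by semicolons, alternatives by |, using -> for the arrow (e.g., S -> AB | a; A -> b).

S -> d | f | Ed | ME | gS; E -> f | ME; M -> d | f | Ed | ME | gS | gg | fMf

Unit productions: M->S, S->E.
Unit pairs (A ⇒* B via units): (M,E), (M,S), (S,E).
S: inherits non-unit rules of {E, S} → Ed | ME | d | f | gS.
E: inherits non-unit rules of {E} → ME | f.
M: inherits non-unit rules of {E, M, S} → Ed | ME | d | f | fMf | gS | gg.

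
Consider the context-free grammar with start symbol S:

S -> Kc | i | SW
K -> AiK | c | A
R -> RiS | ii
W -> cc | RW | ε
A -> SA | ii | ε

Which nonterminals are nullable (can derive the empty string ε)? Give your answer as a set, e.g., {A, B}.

{A, K, W}

Directly nullable (have an ε-rule): {A, W}.
K is nullable via K -> A (every symbol on the right is already known nullable).
Not nullable: R, S — each has a terminal in every rule's right-hand side or depends on a non-nullable symbol.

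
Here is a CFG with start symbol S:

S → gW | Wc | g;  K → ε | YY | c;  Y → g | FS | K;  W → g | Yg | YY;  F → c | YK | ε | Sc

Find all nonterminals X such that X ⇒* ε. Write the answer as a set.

Directly nullable (have an ε-rule): {F, K}.
Y is nullable via Y -> K (every symbol on the right is already known nullable).
W is nullable via W -> YY (every symbol on the right is already known nullable).
Not nullable: S — each has a terminal in every rule's right-hand side or depends on a non-nullable symbol.

{F, K, W, Y}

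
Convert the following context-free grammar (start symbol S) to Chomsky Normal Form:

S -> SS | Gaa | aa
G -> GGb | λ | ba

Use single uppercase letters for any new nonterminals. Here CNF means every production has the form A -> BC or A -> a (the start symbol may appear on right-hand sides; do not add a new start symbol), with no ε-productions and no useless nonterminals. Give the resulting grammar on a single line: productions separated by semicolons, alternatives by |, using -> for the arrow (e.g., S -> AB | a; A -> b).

S -> BB | GD | SS; A -> b; B -> a; C -> GA; D -> BB; G -> b | AB | GA | GC

Nullable: {G}; after ε-elimination: S -> SS | aa | Gaa; G -> b | Gb | ba | GGb.
No unit productions to eliminate.
TERM: introduce B -> a, A -> b and substitute in every rule of length ≥2.
BIN: G -> GGA becomes G -> GC, C -> GA; S -> GBB becomes S -> GD, D -> BB.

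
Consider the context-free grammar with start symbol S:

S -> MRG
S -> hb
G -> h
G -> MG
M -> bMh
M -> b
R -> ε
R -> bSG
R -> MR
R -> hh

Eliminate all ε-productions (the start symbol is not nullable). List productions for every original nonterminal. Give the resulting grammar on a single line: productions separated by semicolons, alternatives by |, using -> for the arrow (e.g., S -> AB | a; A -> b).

S -> MG | hb | MRG; G -> h | MG; M -> b | bMh; R -> M | MR | hh | bSG

Nullable set: {R}.
S -> MRG: R nullable, giving MG | MRG.
Drop R -> ε.
R -> MR: R nullable, giving M | MR.
Unchanged (no nullable symbols): S -> hb; G -> MG; G -> h; M -> b; M -> bMh; R -> bSG; R -> hh.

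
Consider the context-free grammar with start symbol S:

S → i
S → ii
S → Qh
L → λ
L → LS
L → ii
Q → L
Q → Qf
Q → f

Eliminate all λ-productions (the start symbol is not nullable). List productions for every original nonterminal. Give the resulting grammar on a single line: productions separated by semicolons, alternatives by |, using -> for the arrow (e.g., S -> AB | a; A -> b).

Nullable set: {L, Q}.
S -> Qh: Q nullable, giving Qh | h.
Drop L -> λ.
L -> LS: L nullable, giving LS | S.
Q -> L: L nullable, giving L.
Q -> Qf: Q nullable, giving Qf | f.
Unchanged (no nullable symbols): S -> i; S -> ii; L -> ii; Q -> f.

S -> h | i | Qh | ii; L -> S | LS | ii; Q -> L | f | Qf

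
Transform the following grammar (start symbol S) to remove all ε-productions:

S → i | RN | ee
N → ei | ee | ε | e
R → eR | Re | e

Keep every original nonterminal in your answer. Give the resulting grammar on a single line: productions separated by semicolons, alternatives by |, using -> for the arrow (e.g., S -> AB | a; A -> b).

Nullable set: {N}.
S -> RN: N nullable, giving R | RN.
Drop N -> ε.
Unchanged (no nullable symbols): S -> ee; S -> i; N -> e; N -> ee; N -> ei; R -> Re; R -> e; R -> eR.

S -> R | i | RN | ee; N -> e | ee | ei; R -> e | Re | eR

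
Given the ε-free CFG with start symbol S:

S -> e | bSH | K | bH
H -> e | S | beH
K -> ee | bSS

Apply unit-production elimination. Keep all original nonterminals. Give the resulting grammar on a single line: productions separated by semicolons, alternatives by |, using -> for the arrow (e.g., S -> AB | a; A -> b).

S -> e | bH | ee | bSH | bSS; H -> e | bH | ee | bSH | bSS | beH; K -> ee | bSS

Unit productions: H->S, S->K.
Unit pairs (A ⇒* B via units): (H,K), (H,S), (S,K).
S: inherits non-unit rules of {K, S} → bH | bSH | bSS | e | ee.
H: inherits non-unit rules of {H, K, S} → bH | bSH | bSS | beH | e | ee.
K: inherits non-unit rules of {K} → bSS | ee.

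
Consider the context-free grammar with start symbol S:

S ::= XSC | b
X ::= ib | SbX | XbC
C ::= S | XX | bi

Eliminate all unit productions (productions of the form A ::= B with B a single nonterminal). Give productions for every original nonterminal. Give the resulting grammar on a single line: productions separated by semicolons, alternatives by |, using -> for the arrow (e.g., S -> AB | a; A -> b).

S -> b | XSC; C -> b | XX | bi | XSC; X -> ib | SbX | XbC

Unit productions: C->S.
Unit pairs (A ⇒* B via units): (C,S).
S: inherits non-unit rules of {S} → XSC | b.
C: inherits non-unit rules of {C, S} → XSC | XX | b | bi.
X: inherits non-unit rules of {X} → SbX | XbC | ib.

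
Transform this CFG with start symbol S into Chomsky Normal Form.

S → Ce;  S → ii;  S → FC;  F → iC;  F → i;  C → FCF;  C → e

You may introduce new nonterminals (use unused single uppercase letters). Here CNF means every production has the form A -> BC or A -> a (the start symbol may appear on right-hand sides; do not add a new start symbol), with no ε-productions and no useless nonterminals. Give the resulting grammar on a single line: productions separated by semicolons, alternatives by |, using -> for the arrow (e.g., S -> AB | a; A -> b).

S -> AA | CB | FC; A -> i; B -> e; C -> e | FD; D -> CF; F -> i | AC

No ε-productions.
No unit productions to eliminate.
TERM: introduce B -> e, A -> i and substitute in every rule of length ≥2.
BIN: C -> FCF becomes C -> FD, D -> CF.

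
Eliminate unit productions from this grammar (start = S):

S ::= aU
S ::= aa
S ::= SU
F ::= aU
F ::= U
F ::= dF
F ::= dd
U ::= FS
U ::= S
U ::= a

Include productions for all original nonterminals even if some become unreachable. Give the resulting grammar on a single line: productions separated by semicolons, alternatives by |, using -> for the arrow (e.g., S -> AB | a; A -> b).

Unit productions: F->U, U->S.
Unit pairs (A ⇒* B via units): (F,S), (F,U), (U,S).
S: inherits non-unit rules of {S} → SU | aU | aa.
F: inherits non-unit rules of {F, S, U} → FS | SU | a | aU | aa | dF | dd.
U: inherits non-unit rules of {S, U} → FS | SU | a | aU | aa.

S -> SU | aU | aa; F -> a | FS | SU | aU | aa | dF | dd; U -> a | FS | SU | aU | aa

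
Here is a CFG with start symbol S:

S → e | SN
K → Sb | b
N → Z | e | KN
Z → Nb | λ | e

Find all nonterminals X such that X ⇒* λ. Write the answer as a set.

Directly nullable (have an ε-rule): {Z}.
N is nullable via N -> Z (every symbol on the right is already known nullable).
Not nullable: K, S — each has a terminal in every rule's right-hand side or depends on a non-nullable symbol.

{N, Z}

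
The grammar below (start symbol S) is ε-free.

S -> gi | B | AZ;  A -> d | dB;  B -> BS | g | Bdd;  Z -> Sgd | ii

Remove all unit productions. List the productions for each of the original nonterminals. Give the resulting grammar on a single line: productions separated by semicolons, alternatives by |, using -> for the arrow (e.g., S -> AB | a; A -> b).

Unit productions: S->B.
Unit pairs (A ⇒* B via units): (S,B).
S: inherits non-unit rules of {B, S} → AZ | BS | Bdd | g | gi.
A: inherits non-unit rules of {A} → d | dB.
B: inherits non-unit rules of {B} → BS | Bdd | g.
Z: inherits non-unit rules of {Z} → Sgd | ii.

S -> g | AZ | BS | gi | Bdd; A -> d | dB; B -> g | BS | Bdd; Z -> ii | Sgd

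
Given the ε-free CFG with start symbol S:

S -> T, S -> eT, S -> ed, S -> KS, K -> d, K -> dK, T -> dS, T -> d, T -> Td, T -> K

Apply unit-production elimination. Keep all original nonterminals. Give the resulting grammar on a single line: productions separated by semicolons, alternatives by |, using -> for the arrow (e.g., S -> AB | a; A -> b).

S -> d | KS | Td | dK | dS | eT | ed; K -> d | dK; T -> d | Td | dK | dS

Unit productions: S->T, T->K.
Unit pairs (A ⇒* B via units): (S,K), (S,T), (T,K).
S: inherits non-unit rules of {K, S, T} → KS | Td | d | dK | dS | eT | ed.
K: inherits non-unit rules of {K} → d | dK.
T: inherits non-unit rules of {K, T} → Td | d | dK | dS.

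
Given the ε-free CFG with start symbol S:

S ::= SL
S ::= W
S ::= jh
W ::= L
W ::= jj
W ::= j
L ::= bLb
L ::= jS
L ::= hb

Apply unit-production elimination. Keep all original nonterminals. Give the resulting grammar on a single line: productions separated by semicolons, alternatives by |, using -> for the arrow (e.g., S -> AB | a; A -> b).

S -> j | SL | hb | jS | jh | jj | bLb; L -> hb | jS | bLb; W -> j | hb | jS | jj | bLb

Unit productions: S->W, W->L.
Unit pairs (A ⇒* B via units): (S,L), (S,W), (W,L).
S: inherits non-unit rules of {L, S, W} → SL | bLb | hb | j | jS | jh | jj.
L: inherits non-unit rules of {L} → bLb | hb | jS.
W: inherits non-unit rules of {L, W} → bLb | hb | j | jS | jj.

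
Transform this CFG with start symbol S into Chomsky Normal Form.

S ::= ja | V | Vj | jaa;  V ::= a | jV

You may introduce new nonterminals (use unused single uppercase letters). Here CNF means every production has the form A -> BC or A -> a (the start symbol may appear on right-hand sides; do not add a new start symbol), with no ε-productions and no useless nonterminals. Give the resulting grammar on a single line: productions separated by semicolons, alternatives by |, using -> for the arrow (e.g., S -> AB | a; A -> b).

No ε-productions.
After unit-elimination: S -> a | Vj | jV | ja | jaa; V -> a | jV.
TERM: introduce B -> a, A -> j and substitute in every rule of length ≥2.
BIN: S -> ABB becomes S -> AC, C -> BB.

S -> a | AB | AC | AV | VA; A -> j; B -> a; C -> BB; V -> a | AV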